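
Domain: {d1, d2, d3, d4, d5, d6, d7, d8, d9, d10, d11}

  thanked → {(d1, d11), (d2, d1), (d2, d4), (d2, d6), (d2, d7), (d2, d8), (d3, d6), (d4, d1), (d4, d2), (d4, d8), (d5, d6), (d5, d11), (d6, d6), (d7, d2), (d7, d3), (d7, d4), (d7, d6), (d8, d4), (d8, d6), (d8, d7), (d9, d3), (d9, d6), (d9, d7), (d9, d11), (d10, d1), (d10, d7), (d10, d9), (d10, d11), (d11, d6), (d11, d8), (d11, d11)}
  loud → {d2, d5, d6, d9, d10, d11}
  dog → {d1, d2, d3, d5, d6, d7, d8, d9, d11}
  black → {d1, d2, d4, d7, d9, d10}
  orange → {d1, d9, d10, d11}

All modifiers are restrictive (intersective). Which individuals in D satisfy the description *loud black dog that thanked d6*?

{d2, d9}

⟦that thanked d6⟧ = {x : ⟨x, d6⟩ ∈ ⟦thanked⟧} = {d2, d3, d5, d6, d7, d8, d9, d11}
⟦dog⟧ = {d1, d2, d3, d5, d6, d7, d8, d9, d11}
… ∩ ⟦that thanked d6⟧ = {d1, d2, d3, d5, d6, d7, d8, d9, d11} ∩ {d2, d3, d5, d6, d7, d8, d9, d11} = {d2, d3, d5, d6, d7, d8, d9, d11}
… ∩ ⟦loud⟧ = {d2, d3, d5, d6, d7, d8, d9, d11} ∩ {d2, d5, d6, d9, d10, d11} = {d2, d5, d6, d9, d11}
… ∩ ⟦black⟧ = {d2, d5, d6, d9, d11} ∩ {d1, d2, d4, d7, d9, d10} = {d2, d9}
So ⟦loud black dog that thanked d6⟧ = {d2, d9}.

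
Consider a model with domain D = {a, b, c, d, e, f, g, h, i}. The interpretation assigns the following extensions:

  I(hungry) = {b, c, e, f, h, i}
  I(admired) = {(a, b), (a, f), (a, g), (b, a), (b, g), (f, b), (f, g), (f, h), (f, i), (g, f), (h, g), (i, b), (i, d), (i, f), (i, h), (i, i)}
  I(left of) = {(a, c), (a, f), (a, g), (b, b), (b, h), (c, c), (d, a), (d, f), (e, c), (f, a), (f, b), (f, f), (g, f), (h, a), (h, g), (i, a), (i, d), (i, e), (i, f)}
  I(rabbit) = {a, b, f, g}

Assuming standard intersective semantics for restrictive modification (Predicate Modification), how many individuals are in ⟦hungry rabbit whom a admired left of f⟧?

1

⟦whom a admired⟧ = {x : ⟨a, x⟩ ∈ ⟦admired⟧} = {b, f, g}
⟦left of f⟧ = {x : ⟨x, f⟩ ∈ ⟦left of⟧} = {a, d, f, g, i}
⟦rabbit⟧ = {a, b, f, g}
… ∩ ⟦whom a admired⟧ = {a, b, f, g} ∩ {b, f, g} = {b, f, g}
… ∩ ⟦left of f⟧ = {b, f, g} ∩ {a, d, f, g, i} = {f, g}
… ∩ ⟦hungry⟧ = {f, g} ∩ {b, c, e, f, h, i} = {f}
⟦hungry rabbit whom a admired left of f⟧ = {f}, so the cardinality is 1.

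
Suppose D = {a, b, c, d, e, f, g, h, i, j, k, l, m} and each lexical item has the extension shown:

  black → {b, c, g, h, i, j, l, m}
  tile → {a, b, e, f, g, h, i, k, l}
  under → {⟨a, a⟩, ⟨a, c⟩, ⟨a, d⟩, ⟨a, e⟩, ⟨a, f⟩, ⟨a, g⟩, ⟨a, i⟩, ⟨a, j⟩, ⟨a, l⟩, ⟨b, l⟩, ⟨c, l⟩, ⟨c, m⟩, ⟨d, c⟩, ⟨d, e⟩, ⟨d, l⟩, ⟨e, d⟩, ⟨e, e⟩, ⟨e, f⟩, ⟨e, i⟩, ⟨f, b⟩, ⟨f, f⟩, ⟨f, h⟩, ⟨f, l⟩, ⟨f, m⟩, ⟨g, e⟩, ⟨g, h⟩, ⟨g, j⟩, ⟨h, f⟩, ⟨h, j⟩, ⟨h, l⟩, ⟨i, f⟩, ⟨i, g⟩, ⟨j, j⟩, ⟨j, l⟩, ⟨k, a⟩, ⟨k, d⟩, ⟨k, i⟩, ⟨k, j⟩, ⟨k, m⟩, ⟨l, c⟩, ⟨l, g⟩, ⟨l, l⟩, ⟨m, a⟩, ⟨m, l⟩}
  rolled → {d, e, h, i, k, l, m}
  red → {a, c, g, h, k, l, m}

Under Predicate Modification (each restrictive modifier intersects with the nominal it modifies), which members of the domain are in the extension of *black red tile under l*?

{h, l}

⟦under l⟧ = {x : ⟨x, l⟩ ∈ ⟦under⟧} = {a, b, c, d, f, h, j, l, m}
⟦tile⟧ = {a, b, e, f, g, h, i, k, l}
… ∩ ⟦under l⟧ = {a, b, e, f, g, h, i, k, l} ∩ {a, b, c, d, f, h, j, l, m} = {a, b, f, h, l}
… ∩ ⟦black⟧ = {a, b, f, h, l} ∩ {b, c, g, h, i, j, l, m} = {b, h, l}
… ∩ ⟦red⟧ = {b, h, l} ∩ {a, c, g, h, k, l, m} = {h, l}
So ⟦black red tile under l⟧ = {h, l}.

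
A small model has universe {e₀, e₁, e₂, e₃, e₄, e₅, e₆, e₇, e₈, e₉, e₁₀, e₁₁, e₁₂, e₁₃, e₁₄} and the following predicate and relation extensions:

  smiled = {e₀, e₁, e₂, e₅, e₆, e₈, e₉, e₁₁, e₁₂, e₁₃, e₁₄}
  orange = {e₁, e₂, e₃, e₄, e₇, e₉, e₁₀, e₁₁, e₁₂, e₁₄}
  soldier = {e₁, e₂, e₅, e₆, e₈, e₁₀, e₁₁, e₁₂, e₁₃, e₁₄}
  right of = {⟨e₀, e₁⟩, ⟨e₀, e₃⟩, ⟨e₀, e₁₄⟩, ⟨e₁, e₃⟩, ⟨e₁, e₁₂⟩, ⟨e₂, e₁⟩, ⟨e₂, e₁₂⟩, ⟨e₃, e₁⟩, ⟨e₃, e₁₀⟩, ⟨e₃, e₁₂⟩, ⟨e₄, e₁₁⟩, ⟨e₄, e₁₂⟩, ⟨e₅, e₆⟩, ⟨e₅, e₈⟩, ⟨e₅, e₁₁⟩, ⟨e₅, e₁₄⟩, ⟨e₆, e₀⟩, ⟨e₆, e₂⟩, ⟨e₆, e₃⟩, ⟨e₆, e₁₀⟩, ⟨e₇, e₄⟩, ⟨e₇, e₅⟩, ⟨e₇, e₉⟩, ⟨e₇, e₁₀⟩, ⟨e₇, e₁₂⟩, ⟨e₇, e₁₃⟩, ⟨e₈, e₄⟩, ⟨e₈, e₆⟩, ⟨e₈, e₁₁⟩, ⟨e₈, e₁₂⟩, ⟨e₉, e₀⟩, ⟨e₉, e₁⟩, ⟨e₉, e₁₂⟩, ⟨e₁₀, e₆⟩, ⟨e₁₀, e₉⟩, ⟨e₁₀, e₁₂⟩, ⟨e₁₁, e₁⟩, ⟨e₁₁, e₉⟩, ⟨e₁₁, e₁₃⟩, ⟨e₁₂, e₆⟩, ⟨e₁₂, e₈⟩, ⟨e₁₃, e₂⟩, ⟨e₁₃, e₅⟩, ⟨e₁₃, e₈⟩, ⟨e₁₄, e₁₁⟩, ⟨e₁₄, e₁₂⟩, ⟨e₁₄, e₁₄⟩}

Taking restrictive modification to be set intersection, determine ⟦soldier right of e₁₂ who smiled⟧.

{e₁, e₂, e₈, e₁₄}

⟦right of e₁₂⟧ = {x : ⟨x, e₁₂⟩ ∈ ⟦right of⟧} = {e₁, e₂, e₃, e₄, e₇, e₈, e₉, e₁₀, e₁₄}
⟦who smiled⟧ = ⟦smiled⟧ = {e₀, e₁, e₂, e₅, e₆, e₈, e₉, e₁₁, e₁₂, e₁₃, e₁₄}
⟦soldier⟧ = {e₁, e₂, e₅, e₆, e₈, e₁₀, e₁₁, e₁₂, e₁₃, e₁₄}
… ∩ ⟦right of e₁₂⟧ = {e₁, e₂, e₅, e₆, e₈, e₁₀, e₁₁, e₁₂, e₁₃, e₁₄} ∩ {e₁, e₂, e₃, e₄, e₇, e₈, e₉, e₁₀, e₁₄} = {e₁, e₂, e₈, e₁₀, e₁₄}
… ∩ ⟦who smiled⟧ = {e₁, e₂, e₈, e₁₀, e₁₄} ∩ {e₀, e₁, e₂, e₅, e₆, e₈, e₉, e₁₁, e₁₂, e₁₃, e₁₄} = {e₁, e₂, e₈, e₁₄}
So ⟦soldier right of e₁₂ who smiled⟧ = {e₁, e₂, e₈, e₁₄}.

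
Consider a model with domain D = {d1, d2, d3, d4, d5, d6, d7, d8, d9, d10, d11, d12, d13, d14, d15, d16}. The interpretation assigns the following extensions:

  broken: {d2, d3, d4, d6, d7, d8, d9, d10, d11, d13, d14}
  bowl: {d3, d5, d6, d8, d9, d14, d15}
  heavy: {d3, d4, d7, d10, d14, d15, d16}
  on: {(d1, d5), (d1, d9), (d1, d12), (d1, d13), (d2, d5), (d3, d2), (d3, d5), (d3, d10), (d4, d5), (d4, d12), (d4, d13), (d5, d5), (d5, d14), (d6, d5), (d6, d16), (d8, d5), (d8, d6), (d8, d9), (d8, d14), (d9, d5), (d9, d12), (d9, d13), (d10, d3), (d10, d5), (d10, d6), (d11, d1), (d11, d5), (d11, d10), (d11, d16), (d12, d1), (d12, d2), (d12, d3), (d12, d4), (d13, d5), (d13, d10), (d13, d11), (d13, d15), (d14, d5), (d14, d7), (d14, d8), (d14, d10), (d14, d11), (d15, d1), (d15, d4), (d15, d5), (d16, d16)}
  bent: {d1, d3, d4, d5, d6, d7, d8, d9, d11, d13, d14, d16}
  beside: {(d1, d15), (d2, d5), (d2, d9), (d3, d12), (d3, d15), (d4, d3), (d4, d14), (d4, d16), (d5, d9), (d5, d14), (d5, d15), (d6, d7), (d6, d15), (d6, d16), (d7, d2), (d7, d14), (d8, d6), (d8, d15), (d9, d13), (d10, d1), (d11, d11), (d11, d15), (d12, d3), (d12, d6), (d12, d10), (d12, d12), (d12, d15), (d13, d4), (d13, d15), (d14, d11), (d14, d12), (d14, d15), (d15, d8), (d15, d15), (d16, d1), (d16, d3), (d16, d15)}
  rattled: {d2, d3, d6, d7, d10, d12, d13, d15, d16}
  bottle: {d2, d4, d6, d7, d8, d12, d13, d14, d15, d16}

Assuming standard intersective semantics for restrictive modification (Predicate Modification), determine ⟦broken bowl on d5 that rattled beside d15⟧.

{d3, d6}

⟦on d5⟧ = {x : ⟨x, d5⟩ ∈ ⟦on⟧} = {d1, d2, d3, d4, d5, d6, d8, d9, d10, d11, d13, d14, d15}
⟦that rattled⟧ = ⟦rattled⟧ = {d2, d3, d6, d7, d10, d12, d13, d15, d16}
⟦beside d15⟧ = {x : ⟨x, d15⟩ ∈ ⟦beside⟧} = {d1, d3, d5, d6, d8, d11, d12, d13, d14, d15, d16}
⟦bowl⟧ = {d3, d5, d6, d8, d9, d14, d15}
… ∩ ⟦on d5⟧ = {d3, d5, d6, d8, d9, d14, d15} ∩ {d1, d2, d3, d4, d5, d6, d8, d9, d10, d11, d13, d14, d15} = {d3, d5, d6, d8, d9, d14, d15}
… ∩ ⟦that rattled⟧ = {d3, d5, d6, d8, d9, d14, d15} ∩ {d2, d3, d6, d7, d10, d12, d13, d15, d16} = {d3, d6, d15}
… ∩ ⟦beside d15⟧ = {d3, d6, d15} ∩ {d1, d3, d5, d6, d8, d11, d12, d13, d14, d15, d16} = {d3, d6, d15}
… ∩ ⟦broken⟧ = {d3, d6, d15} ∩ {d2, d3, d4, d6, d7, d8, d9, d10, d11, d13, d14} = {d3, d6}
So ⟦broken bowl on d5 that rattled beside d15⟧ = {d3, d6}.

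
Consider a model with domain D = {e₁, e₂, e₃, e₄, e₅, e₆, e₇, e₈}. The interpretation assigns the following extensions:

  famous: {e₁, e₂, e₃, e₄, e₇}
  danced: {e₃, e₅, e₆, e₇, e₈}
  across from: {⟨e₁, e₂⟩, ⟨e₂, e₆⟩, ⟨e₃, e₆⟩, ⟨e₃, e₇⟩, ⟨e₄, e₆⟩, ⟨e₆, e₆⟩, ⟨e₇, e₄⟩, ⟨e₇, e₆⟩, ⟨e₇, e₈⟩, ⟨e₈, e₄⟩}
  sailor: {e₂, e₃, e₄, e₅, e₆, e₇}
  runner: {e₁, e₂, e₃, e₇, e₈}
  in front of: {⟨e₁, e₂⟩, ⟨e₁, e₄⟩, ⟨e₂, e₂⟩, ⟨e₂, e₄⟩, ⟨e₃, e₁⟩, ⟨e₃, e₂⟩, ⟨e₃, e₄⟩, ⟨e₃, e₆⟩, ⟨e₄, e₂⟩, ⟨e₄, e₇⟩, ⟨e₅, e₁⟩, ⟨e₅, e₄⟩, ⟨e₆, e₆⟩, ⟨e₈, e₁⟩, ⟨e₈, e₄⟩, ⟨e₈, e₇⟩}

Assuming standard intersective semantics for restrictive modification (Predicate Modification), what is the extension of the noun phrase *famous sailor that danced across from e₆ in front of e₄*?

⟦that danced⟧ = ⟦danced⟧ = {e₃, e₅, e₆, e₇, e₈}
⟦across from e₆⟧ = {x : ⟨x, e₆⟩ ∈ ⟦across from⟧} = {e₂, e₃, e₄, e₆, e₇}
⟦in front of e₄⟧ = {x : ⟨x, e₄⟩ ∈ ⟦in front of⟧} = {e₁, e₂, e₃, e₅, e₈}
⟦sailor⟧ = {e₂, e₃, e₄, e₅, e₆, e₇}
… ∩ ⟦that danced⟧ = {e₂, e₃, e₄, e₅, e₆, e₇} ∩ {e₃, e₅, e₆, e₇, e₈} = {e₃, e₅, e₆, e₇}
… ∩ ⟦across from e₆⟧ = {e₃, e₅, e₆, e₇} ∩ {e₂, e₃, e₄, e₆, e₇} = {e₃, e₆, e₇}
… ∩ ⟦in front of e₄⟧ = {e₃, e₆, e₇} ∩ {e₁, e₂, e₃, e₅, e₈} = {e₃}
… ∩ ⟦famous⟧ = {e₃} ∩ {e₁, e₂, e₃, e₄, e₇} = {e₃}
So ⟦famous sailor that danced across from e₆ in front of e₄⟧ = {e₃}.

{e₃}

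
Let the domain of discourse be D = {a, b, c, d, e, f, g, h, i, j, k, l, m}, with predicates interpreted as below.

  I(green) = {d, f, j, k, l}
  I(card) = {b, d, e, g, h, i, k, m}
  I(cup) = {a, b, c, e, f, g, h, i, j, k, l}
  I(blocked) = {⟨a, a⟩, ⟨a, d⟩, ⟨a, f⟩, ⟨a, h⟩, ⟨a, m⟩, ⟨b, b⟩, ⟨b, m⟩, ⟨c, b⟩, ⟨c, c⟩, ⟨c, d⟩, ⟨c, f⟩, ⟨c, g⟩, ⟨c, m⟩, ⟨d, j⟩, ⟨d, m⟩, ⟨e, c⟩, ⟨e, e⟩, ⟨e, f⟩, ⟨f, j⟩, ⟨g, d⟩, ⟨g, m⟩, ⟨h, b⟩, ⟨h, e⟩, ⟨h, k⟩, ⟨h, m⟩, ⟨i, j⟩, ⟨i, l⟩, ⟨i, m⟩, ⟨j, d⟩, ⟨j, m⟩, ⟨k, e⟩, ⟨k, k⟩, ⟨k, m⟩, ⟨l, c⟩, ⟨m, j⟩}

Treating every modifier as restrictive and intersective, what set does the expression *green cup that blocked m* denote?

⟦that blocked m⟧ = {x : ⟨x, m⟩ ∈ ⟦blocked⟧} = {a, b, c, d, g, h, i, j, k}
⟦cup⟧ = {a, b, c, e, f, g, h, i, j, k, l}
… ∩ ⟦that blocked m⟧ = {a, b, c, e, f, g, h, i, j, k, l} ∩ {a, b, c, d, g, h, i, j, k} = {a, b, c, g, h, i, j, k}
… ∩ ⟦green⟧ = {a, b, c, g, h, i, j, k} ∩ {d, f, j, k, l} = {j, k}
So ⟦green cup that blocked m⟧ = {j, k}.

{j, k}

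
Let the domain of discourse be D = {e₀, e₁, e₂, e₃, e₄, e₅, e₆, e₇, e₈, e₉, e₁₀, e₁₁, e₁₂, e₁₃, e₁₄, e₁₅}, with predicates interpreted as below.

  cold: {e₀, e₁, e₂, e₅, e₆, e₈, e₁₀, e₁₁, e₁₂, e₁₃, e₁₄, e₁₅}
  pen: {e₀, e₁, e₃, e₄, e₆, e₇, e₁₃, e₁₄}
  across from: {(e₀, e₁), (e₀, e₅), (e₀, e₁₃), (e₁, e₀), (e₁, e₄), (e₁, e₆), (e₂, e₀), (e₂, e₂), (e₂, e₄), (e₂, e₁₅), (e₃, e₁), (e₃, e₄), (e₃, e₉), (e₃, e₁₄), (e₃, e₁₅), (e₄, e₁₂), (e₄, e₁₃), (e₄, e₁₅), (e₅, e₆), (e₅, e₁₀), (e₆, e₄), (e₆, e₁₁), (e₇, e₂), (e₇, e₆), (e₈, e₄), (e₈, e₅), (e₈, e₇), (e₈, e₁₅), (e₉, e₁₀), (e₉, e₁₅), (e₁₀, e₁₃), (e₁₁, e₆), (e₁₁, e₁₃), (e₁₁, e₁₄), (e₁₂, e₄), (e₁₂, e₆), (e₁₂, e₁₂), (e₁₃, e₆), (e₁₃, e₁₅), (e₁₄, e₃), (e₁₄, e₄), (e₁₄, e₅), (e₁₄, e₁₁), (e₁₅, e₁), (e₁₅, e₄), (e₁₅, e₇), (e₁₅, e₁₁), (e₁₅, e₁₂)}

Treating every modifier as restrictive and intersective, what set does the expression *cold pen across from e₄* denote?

{e₁, e₆, e₁₄}

⟦across from e₄⟧ = {x : ⟨x, e₄⟩ ∈ ⟦across from⟧} = {e₁, e₂, e₃, e₆, e₈, e₁₂, e₁₄, e₁₅}
⟦pen⟧ = {e₀, e₁, e₃, e₄, e₆, e₇, e₁₃, e₁₄}
… ∩ ⟦across from e₄⟧ = {e₀, e₁, e₃, e₄, e₆, e₇, e₁₃, e₁₄} ∩ {e₁, e₂, e₃, e₆, e₈, e₁₂, e₁₄, e₁₅} = {e₁, e₃, e₆, e₁₄}
… ∩ ⟦cold⟧ = {e₁, e₃, e₆, e₁₄} ∩ {e₀, e₁, e₂, e₅, e₆, e₈, e₁₀, e₁₁, e₁₂, e₁₃, e₁₄, e₁₅} = {e₁, e₆, e₁₄}
So ⟦cold pen across from e₄⟧ = {e₁, e₆, e₁₄}.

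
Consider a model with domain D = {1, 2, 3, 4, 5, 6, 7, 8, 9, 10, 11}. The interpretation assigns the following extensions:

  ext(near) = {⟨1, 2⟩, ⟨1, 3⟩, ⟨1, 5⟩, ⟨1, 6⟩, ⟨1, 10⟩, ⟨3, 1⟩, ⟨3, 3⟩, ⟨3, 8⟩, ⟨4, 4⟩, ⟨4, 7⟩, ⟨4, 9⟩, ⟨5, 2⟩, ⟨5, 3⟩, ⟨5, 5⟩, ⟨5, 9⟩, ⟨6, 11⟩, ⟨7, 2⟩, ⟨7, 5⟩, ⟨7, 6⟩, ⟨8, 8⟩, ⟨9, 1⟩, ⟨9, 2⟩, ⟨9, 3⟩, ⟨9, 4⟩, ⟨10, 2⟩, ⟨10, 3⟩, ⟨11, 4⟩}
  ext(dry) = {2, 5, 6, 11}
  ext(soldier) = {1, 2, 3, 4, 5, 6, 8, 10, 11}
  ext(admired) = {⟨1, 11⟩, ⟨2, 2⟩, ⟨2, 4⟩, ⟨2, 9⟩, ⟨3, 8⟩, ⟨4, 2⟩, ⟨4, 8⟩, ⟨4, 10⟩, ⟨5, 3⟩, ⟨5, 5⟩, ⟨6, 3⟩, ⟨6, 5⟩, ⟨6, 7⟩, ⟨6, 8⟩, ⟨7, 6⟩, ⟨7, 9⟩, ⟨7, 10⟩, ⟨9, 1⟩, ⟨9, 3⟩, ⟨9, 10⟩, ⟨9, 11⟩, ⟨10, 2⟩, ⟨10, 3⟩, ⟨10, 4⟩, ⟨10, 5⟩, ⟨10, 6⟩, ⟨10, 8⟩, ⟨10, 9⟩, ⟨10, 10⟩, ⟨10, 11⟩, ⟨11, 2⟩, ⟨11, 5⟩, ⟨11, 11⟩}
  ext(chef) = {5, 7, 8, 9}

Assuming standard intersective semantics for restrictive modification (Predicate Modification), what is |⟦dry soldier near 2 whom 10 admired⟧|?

⟦near 2⟧ = {x : ⟨x, 2⟩ ∈ ⟦near⟧} = {1, 5, 7, 9, 10}
⟦whom 10 admired⟧ = {x : ⟨10, x⟩ ∈ ⟦admired⟧} = {2, 3, 4, 5, 6, 8, 9, 10, 11}
⟦soldier⟧ = {1, 2, 3, 4, 5, 6, 8, 10, 11}
… ∩ ⟦near 2⟧ = {1, 2, 3, 4, 5, 6, 8, 10, 11} ∩ {1, 5, 7, 9, 10} = {1, 5, 10}
… ∩ ⟦whom 10 admired⟧ = {1, 5, 10} ∩ {2, 3, 4, 5, 6, 8, 9, 10, 11} = {5, 10}
… ∩ ⟦dry⟧ = {5, 10} ∩ {2, 5, 6, 11} = {5}
⟦dry soldier near 2 whom 10 admired⟧ = {5}, so the cardinality is 1.

1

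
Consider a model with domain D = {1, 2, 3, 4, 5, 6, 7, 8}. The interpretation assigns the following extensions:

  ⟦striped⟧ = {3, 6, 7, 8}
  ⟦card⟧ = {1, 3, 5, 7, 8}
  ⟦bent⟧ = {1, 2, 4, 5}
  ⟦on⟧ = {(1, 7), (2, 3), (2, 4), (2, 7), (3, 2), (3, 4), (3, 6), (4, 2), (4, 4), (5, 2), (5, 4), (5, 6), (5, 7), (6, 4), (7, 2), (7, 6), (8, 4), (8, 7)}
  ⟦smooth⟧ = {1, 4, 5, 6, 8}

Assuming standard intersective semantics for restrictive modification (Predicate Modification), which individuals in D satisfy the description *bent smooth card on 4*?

⟦on 4⟧ = {x : ⟨x, 4⟩ ∈ ⟦on⟧} = {2, 3, 4, 5, 6, 8}
⟦card⟧ = {1, 3, 5, 7, 8}
… ∩ ⟦on 4⟧ = {1, 3, 5, 7, 8} ∩ {2, 3, 4, 5, 6, 8} = {3, 5, 8}
… ∩ ⟦bent⟧ = {3, 5, 8} ∩ {1, 2, 4, 5} = {5}
… ∩ ⟦smooth⟧ = {5} ∩ {1, 4, 5, 6, 8} = {5}
So ⟦bent smooth card on 4⟧ = {5}.

{5}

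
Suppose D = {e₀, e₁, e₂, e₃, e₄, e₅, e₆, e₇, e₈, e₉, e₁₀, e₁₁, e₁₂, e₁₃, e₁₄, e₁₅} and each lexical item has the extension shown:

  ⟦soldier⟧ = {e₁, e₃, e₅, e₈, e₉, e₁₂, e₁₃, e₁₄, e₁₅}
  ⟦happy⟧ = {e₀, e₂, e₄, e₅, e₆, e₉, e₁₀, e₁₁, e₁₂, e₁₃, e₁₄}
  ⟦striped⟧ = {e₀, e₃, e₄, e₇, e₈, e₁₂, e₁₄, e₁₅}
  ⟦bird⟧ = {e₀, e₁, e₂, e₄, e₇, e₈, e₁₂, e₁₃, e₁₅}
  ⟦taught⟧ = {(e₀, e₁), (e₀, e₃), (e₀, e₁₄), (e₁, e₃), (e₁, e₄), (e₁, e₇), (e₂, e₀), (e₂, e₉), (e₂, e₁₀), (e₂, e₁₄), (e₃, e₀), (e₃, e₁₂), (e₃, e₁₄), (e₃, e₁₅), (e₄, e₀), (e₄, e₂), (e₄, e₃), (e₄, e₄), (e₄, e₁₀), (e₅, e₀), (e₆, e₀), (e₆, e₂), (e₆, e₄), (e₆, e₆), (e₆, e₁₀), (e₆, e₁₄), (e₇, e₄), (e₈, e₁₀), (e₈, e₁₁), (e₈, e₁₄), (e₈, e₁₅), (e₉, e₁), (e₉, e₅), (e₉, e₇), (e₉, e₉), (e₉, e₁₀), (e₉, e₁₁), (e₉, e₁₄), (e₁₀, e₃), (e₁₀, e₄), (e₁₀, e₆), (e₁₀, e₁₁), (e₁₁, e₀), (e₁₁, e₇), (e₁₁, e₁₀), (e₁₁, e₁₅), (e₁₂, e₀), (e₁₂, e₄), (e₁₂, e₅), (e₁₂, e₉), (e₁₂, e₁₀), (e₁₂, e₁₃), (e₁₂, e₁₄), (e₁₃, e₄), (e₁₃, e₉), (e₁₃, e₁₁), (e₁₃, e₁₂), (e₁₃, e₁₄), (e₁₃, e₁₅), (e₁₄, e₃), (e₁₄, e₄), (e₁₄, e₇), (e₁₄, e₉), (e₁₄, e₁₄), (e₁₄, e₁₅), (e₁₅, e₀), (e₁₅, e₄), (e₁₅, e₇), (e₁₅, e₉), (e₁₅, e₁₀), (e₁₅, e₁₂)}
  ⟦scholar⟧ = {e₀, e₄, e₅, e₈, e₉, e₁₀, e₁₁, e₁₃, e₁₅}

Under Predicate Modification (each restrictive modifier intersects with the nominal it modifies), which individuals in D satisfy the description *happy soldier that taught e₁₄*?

⟦that taught e₁₄⟧ = {x : ⟨x, e₁₄⟩ ∈ ⟦taught⟧} = {e₀, e₂, e₃, e₆, e₈, e₉, e₁₂, e₁₃, e₁₄}
⟦soldier⟧ = {e₁, e₃, e₅, e₈, e₉, e₁₂, e₁₃, e₁₄, e₁₅}
… ∩ ⟦that taught e₁₄⟧ = {e₁, e₃, e₅, e₈, e₉, e₁₂, e₁₃, e₁₄, e₁₅} ∩ {e₀, e₂, e₃, e₆, e₈, e₉, e₁₂, e₁₃, e₁₄} = {e₃, e₈, e₉, e₁₂, e₁₃, e₁₄}
… ∩ ⟦happy⟧ = {e₃, e₈, e₉, e₁₂, e₁₃, e₁₄} ∩ {e₀, e₂, e₄, e₅, e₆, e₉, e₁₀, e₁₁, e₁₂, e₁₃, e₁₄} = {e₉, e₁₂, e₁₃, e₁₄}
So ⟦happy soldier that taught e₁₄⟧ = {e₉, e₁₂, e₁₃, e₁₄}.

{e₉, e₁₂, e₁₃, e₁₄}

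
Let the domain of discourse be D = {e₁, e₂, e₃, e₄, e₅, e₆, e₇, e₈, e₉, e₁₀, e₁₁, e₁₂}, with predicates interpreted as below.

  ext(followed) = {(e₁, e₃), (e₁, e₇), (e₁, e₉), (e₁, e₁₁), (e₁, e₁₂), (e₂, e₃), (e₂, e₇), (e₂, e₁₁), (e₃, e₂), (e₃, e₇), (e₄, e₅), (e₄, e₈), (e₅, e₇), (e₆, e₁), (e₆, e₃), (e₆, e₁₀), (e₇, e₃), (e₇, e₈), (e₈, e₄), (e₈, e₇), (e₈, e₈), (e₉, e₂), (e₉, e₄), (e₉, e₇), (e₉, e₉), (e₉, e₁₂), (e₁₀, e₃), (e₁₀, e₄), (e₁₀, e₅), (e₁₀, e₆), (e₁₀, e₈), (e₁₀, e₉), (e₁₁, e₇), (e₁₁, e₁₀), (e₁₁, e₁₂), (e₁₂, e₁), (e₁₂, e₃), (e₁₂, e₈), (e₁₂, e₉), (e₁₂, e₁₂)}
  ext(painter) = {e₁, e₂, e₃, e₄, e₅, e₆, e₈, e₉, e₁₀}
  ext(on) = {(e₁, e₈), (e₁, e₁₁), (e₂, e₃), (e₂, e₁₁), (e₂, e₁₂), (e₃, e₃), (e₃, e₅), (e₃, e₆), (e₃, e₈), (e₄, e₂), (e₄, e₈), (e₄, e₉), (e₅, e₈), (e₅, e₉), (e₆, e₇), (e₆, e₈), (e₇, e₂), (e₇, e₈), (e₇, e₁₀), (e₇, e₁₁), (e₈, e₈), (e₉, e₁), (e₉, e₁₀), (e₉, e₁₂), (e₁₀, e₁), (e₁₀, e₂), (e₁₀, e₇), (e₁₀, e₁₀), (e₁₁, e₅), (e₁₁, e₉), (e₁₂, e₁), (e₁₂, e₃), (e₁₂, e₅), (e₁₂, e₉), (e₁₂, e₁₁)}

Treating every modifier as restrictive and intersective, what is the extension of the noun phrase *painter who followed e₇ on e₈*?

⟦who followed e₇⟧ = {x : ⟨x, e₇⟩ ∈ ⟦followed⟧} = {e₁, e₂, e₃, e₅, e₈, e₉, e₁₁}
⟦on e₈⟧ = {x : ⟨x, e₈⟩ ∈ ⟦on⟧} = {e₁, e₃, e₄, e₅, e₆, e₇, e₈}
⟦painter⟧ = {e₁, e₂, e₃, e₄, e₅, e₆, e₈, e₉, e₁₀}
… ∩ ⟦who followed e₇⟧ = {e₁, e₂, e₃, e₄, e₅, e₆, e₈, e₉, e₁₀} ∩ {e₁, e₂, e₃, e₅, e₈, e₉, e₁₁} = {e₁, e₂, e₃, e₅, e₈, e₉}
… ∩ ⟦on e₈⟧ = {e₁, e₂, e₃, e₅, e₈, e₉} ∩ {e₁, e₃, e₄, e₅, e₆, e₇, e₈} = {e₁, e₃, e₅, e₈}
So ⟦painter who followed e₇ on e₈⟧ = {e₁, e₃, e₅, e₈}.

{e₁, e₃, e₅, e₈}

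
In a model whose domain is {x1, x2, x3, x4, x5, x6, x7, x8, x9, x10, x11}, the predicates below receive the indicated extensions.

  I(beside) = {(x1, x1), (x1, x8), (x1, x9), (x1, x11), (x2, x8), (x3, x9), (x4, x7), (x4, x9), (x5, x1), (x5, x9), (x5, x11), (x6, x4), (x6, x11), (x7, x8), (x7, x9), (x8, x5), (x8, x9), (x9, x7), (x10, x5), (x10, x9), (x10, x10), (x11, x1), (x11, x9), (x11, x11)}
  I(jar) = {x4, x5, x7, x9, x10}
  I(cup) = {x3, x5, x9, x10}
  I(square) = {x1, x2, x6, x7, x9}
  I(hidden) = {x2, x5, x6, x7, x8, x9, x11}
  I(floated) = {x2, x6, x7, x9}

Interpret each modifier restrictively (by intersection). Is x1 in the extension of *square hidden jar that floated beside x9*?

no

⟦that floated⟧ = ⟦floated⟧ = {x2, x6, x7, x9}
⟦beside x9⟧ = {x : ⟨x, x9⟩ ∈ ⟦beside⟧} = {x1, x3, x4, x5, x7, x8, x10, x11}
⟦jar⟧ = {x4, x5, x7, x9, x10}
… ∩ ⟦that floated⟧ = {x4, x5, x7, x9, x10} ∩ {x2, x6, x7, x9} = {x7, x9}
… ∩ ⟦beside x9⟧ = {x7, x9} ∩ {x1, x3, x4, x5, x7, x8, x10, x11} = {x7}
… ∩ ⟦square⟧ = {x7} ∩ {x1, x2, x6, x7, x9} = {x7}
… ∩ ⟦hidden⟧ = {x7} ∩ {x2, x5, x6, x7, x8, x9, x11} = {x7}
⟦square hidden jar that floated beside x9⟧ = {x7}; x1 ∉ this set.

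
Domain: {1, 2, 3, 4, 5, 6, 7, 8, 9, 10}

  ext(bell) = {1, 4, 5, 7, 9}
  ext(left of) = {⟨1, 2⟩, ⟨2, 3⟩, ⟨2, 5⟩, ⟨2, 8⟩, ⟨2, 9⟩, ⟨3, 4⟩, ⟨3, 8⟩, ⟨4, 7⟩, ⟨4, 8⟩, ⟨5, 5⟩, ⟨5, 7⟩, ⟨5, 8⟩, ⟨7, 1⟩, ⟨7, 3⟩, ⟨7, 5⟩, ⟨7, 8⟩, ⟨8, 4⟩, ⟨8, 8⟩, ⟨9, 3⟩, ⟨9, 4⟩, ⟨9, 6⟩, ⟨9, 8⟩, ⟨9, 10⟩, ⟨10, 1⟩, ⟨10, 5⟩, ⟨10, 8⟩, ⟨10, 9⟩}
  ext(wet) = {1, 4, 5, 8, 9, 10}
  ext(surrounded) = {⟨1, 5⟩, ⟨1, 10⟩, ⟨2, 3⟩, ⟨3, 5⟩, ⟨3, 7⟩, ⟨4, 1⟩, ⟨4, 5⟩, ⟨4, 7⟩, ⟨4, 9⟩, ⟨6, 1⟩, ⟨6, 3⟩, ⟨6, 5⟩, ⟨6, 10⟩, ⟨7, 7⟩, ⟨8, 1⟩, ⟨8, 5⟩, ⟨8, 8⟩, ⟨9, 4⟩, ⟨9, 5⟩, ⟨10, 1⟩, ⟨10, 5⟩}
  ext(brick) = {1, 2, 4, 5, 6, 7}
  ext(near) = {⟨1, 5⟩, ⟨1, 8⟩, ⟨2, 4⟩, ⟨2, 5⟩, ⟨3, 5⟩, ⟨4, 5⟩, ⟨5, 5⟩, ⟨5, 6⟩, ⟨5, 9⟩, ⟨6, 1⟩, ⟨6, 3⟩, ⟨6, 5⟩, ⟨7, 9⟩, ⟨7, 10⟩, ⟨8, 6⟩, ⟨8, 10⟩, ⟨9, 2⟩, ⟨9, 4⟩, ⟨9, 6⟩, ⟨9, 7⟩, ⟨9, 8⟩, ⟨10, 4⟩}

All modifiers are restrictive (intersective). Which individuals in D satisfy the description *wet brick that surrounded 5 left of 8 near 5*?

{4}

⟦that surrounded 5⟧ = {x : ⟨x, 5⟩ ∈ ⟦surrounded⟧} = {1, 3, 4, 6, 8, 9, 10}
⟦left of 8⟧ = {x : ⟨x, 8⟩ ∈ ⟦left of⟧} = {2, 3, 4, 5, 7, 8, 9, 10}
⟦near 5⟧ = {x : ⟨x, 5⟩ ∈ ⟦near⟧} = {1, 2, 3, 4, 5, 6}
⟦brick⟧ = {1, 2, 4, 5, 6, 7}
… ∩ ⟦that surrounded 5⟧ = {1, 2, 4, 5, 6, 7} ∩ {1, 3, 4, 6, 8, 9, 10} = {1, 4, 6}
… ∩ ⟦left of 8⟧ = {1, 4, 6} ∩ {2, 3, 4, 5, 7, 8, 9, 10} = {4}
… ∩ ⟦near 5⟧ = {4} ∩ {1, 2, 3, 4, 5, 6} = {4}
… ∩ ⟦wet⟧ = {4} ∩ {1, 4, 5, 8, 9, 10} = {4}
So ⟦wet brick that surrounded 5 left of 8 near 5⟧ = {4}.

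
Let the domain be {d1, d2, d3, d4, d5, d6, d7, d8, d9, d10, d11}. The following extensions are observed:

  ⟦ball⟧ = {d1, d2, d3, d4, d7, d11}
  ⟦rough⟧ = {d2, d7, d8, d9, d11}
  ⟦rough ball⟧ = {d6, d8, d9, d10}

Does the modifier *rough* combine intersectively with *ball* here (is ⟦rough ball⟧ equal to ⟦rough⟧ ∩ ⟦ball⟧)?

no

⟦rough⟧ ∩ ⟦ball⟧ = {d2, d7, d8, d9, d11} ∩ {d1, d2, d3, d4, d7, d11} = {d2, d7, d11}
Observed ⟦rough ball⟧ = {d6, d8, d9, d10}.
These differ, so the modifier is not intersective in this model.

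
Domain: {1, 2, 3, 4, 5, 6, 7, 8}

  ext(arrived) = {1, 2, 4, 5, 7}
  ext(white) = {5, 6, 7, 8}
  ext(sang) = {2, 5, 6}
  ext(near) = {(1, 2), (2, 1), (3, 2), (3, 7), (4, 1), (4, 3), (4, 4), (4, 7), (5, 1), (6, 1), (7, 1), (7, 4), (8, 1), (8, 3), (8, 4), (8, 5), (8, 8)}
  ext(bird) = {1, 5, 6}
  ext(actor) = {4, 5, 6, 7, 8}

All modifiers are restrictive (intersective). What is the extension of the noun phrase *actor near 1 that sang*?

⟦near 1⟧ = {x : ⟨x, 1⟩ ∈ ⟦near⟧} = {2, 4, 5, 6, 7, 8}
⟦that sang⟧ = ⟦sang⟧ = {2, 5, 6}
⟦actor⟧ = {4, 5, 6, 7, 8}
… ∩ ⟦near 1⟧ = {4, 5, 6, 7, 8} ∩ {2, 4, 5, 6, 7, 8} = {4, 5, 6, 7, 8}
… ∩ ⟦that sang⟧ = {4, 5, 6, 7, 8} ∩ {2, 5, 6} = {5, 6}
So ⟦actor near 1 that sang⟧ = {5, 6}.

{5, 6}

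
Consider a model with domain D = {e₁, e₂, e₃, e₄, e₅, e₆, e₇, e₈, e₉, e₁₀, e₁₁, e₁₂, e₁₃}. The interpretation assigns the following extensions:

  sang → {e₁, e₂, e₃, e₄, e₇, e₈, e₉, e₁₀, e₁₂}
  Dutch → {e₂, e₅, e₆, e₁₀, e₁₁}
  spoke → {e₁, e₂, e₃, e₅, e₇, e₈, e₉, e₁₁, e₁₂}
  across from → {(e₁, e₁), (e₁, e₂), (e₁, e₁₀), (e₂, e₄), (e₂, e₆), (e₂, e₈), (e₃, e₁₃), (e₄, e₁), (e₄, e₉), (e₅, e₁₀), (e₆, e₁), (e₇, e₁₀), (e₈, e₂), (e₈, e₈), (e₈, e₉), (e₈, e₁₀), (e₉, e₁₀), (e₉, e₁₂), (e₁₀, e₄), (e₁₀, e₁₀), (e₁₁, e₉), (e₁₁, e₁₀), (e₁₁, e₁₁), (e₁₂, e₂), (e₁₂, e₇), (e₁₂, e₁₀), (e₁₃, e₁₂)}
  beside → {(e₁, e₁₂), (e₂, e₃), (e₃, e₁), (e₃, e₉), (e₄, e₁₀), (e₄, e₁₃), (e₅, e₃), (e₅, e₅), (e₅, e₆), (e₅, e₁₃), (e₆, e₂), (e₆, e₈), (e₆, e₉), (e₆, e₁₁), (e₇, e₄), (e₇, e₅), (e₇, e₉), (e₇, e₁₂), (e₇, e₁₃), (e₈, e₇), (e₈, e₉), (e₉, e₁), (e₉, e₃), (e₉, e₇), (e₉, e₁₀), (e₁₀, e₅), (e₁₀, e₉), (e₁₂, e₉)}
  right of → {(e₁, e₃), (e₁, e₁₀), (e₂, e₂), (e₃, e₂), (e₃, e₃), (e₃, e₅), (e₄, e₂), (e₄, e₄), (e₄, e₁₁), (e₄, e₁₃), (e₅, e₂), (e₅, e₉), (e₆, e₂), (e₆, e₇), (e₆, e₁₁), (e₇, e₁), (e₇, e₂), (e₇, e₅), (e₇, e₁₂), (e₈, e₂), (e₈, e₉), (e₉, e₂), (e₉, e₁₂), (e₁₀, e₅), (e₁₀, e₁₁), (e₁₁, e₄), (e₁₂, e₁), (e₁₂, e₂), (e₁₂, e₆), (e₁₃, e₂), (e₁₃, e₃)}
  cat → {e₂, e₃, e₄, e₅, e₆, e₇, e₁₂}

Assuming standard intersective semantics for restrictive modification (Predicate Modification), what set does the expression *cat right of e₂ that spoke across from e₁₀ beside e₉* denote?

⟦right of e₂⟧ = {x : ⟨x, e₂⟩ ∈ ⟦right of⟧} = {e₂, e₃, e₄, e₅, e₆, e₇, e₈, e₉, e₁₂, e₁₃}
⟦that spoke⟧ = ⟦spoke⟧ = {e₁, e₂, e₃, e₅, e₇, e₈, e₉, e₁₁, e₁₂}
⟦across from e₁₀⟧ = {x : ⟨x, e₁₀⟩ ∈ ⟦across from⟧} = {e₁, e₅, e₇, e₈, e₉, e₁₀, e₁₁, e₁₂}
⟦beside e₉⟧ = {x : ⟨x, e₉⟩ ∈ ⟦beside⟧} = {e₃, e₆, e₇, e₈, e₁₀, e₁₂}
⟦cat⟧ = {e₂, e₃, e₄, e₅, e₆, e₇, e₁₂}
… ∩ ⟦right of e₂⟧ = {e₂, e₃, e₄, e₅, e₆, e₇, e₁₂} ∩ {e₂, e₃, e₄, e₅, e₆, e₇, e₈, e₉, e₁₂, e₁₃} = {e₂, e₃, e₄, e₅, e₆, e₇, e₁₂}
… ∩ ⟦that spoke⟧ = {e₂, e₃, e₄, e₅, e₆, e₇, e₁₂} ∩ {e₁, e₂, e₃, e₅, e₇, e₈, e₉, e₁₁, e₁₂} = {e₂, e₃, e₅, e₇, e₁₂}
… ∩ ⟦across from e₁₀⟧ = {e₂, e₃, e₅, e₇, e₁₂} ∩ {e₁, e₅, e₇, e₈, e₉, e₁₀, e₁₁, e₁₂} = {e₅, e₇, e₁₂}
… ∩ ⟦beside e₉⟧ = {e₅, e₇, e₁₂} ∩ {e₃, e₆, e₇, e₈, e₁₀, e₁₂} = {e₇, e₁₂}
So ⟦cat right of e₂ that spoke across from e₁₀ beside e₉⟧ = {e₇, e₁₂}.

{e₇, e₁₂}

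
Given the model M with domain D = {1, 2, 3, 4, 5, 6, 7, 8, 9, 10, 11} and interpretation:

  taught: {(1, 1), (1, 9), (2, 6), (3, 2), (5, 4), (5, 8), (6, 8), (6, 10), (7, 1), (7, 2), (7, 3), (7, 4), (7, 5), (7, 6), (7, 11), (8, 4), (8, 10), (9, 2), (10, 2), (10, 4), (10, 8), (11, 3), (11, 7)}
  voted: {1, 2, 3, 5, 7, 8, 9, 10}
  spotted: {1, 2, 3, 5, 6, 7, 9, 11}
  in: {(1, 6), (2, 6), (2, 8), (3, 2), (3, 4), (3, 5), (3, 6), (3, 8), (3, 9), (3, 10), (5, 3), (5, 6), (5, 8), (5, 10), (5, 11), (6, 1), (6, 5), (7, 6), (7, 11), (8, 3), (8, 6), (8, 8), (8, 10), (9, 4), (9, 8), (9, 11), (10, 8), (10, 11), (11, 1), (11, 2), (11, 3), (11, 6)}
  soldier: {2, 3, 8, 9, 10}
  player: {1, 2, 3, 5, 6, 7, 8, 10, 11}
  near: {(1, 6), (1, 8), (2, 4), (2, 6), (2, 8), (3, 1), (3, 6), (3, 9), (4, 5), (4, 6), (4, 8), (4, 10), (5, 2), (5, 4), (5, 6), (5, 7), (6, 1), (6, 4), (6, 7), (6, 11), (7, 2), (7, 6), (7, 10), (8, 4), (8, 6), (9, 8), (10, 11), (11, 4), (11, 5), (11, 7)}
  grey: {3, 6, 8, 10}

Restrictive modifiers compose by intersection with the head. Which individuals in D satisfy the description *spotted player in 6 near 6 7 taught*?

{1, 2, 3, 5}

⟦in 6⟧ = {x : ⟨x, 6⟩ ∈ ⟦in⟧} = {1, 2, 3, 5, 7, 8, 11}
⟦near 6⟧ = {x : ⟨x, 6⟩ ∈ ⟦near⟧} = {1, 2, 3, 4, 5, 7, 8}
⟦7 taught⟧ = {x : ⟨7, x⟩ ∈ ⟦taught⟧} = {1, 2, 3, 4, 5, 6, 11}
⟦player⟧ = {1, 2, 3, 5, 6, 7, 8, 10, 11}
… ∩ ⟦in 6⟧ = {1, 2, 3, 5, 6, 7, 8, 10, 11} ∩ {1, 2, 3, 5, 7, 8, 11} = {1, 2, 3, 5, 7, 8, 11}
… ∩ ⟦near 6⟧ = {1, 2, 3, 5, 7, 8, 11} ∩ {1, 2, 3, 4, 5, 7, 8} = {1, 2, 3, 5, 7, 8}
… ∩ ⟦7 taught⟧ = {1, 2, 3, 5, 7, 8} ∩ {1, 2, 3, 4, 5, 6, 11} = {1, 2, 3, 5}
… ∩ ⟦spotted⟧ = {1, 2, 3, 5} ∩ {1, 2, 3, 5, 6, 7, 9, 11} = {1, 2, 3, 5}
So ⟦spotted player in 6 near 6 7 taught⟧ = {1, 2, 3, 5}.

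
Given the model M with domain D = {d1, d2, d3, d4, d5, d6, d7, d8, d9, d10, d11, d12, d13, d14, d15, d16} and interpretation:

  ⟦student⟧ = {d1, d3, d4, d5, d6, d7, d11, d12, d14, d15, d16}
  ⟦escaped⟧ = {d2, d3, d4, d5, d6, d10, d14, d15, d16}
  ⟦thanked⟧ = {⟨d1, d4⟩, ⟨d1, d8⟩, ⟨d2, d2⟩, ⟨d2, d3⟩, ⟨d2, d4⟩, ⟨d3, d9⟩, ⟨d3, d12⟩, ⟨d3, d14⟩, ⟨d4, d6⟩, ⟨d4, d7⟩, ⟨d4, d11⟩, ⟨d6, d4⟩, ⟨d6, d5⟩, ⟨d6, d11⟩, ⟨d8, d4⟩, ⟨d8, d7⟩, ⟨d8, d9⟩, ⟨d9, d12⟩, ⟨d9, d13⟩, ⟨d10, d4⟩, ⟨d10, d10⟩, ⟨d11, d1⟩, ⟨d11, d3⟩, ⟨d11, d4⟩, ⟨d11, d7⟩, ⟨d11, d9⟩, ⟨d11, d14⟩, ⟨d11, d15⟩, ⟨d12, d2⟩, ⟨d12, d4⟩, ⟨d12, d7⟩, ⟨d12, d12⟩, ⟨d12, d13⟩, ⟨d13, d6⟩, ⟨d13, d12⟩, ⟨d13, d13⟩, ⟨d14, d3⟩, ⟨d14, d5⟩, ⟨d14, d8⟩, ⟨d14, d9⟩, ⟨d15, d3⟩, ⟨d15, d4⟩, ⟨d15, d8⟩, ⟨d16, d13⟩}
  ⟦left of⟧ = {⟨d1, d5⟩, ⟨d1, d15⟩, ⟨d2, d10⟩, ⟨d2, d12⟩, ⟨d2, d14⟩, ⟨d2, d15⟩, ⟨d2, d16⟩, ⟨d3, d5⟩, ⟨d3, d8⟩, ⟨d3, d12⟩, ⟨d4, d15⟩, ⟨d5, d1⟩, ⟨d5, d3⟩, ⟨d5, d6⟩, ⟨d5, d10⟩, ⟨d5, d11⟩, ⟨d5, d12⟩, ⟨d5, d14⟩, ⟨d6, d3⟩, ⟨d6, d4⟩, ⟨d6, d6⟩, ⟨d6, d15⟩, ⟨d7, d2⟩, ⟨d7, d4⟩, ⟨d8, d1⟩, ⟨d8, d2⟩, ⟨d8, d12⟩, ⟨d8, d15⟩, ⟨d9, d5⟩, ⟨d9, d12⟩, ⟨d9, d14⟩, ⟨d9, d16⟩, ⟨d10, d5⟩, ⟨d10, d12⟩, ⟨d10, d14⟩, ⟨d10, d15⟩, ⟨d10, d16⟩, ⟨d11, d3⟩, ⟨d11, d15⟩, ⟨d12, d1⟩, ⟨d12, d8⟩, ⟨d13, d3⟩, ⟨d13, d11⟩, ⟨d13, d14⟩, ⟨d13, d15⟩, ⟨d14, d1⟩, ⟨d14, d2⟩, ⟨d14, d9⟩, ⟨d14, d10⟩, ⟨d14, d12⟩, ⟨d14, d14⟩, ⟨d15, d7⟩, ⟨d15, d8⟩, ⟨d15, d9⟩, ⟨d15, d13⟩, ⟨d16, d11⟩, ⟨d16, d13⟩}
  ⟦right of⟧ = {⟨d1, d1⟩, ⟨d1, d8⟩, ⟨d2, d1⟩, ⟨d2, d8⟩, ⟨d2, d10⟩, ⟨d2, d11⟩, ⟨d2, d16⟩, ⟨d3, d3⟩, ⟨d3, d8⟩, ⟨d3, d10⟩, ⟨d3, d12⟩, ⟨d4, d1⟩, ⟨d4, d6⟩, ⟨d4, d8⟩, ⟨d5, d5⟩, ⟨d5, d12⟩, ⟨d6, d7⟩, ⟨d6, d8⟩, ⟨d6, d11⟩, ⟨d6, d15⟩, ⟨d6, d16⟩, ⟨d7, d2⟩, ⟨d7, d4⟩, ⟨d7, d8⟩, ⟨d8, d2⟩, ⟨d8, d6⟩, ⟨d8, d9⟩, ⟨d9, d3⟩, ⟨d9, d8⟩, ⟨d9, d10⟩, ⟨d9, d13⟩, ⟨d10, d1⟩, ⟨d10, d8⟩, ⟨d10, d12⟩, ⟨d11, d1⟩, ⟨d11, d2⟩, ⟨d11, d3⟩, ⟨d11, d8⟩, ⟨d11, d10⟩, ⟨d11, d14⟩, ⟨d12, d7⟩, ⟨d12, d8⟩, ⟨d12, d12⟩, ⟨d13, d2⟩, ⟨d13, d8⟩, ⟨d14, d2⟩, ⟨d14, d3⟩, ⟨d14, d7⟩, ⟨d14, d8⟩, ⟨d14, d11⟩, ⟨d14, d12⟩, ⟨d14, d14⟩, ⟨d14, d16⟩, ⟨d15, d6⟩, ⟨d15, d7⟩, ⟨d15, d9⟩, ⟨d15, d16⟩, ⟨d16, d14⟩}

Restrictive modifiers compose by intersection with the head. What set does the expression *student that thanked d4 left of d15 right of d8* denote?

⟦that thanked d4⟧ = {x : ⟨x, d4⟩ ∈ ⟦thanked⟧} = {d1, d2, d6, d8, d10, d11, d12, d15}
⟦left of d15⟧ = {x : ⟨x, d15⟩ ∈ ⟦left of⟧} = {d1, d2, d4, d6, d8, d10, d11, d13}
⟦right of d8⟧ = {x : ⟨x, d8⟩ ∈ ⟦right of⟧} = {d1, d2, d3, d4, d6, d7, d9, d10, d11, d12, d13, d14}
⟦student⟧ = {d1, d3, d4, d5, d6, d7, d11, d12, d14, d15, d16}
… ∩ ⟦that thanked d4⟧ = {d1, d3, d4, d5, d6, d7, d11, d12, d14, d15, d16} ∩ {d1, d2, d6, d8, d10, d11, d12, d15} = {d1, d6, d11, d12, d15}
… ∩ ⟦left of d15⟧ = {d1, d6, d11, d12, d15} ∩ {d1, d2, d4, d6, d8, d10, d11, d13} = {d1, d6, d11}
… ∩ ⟦right of d8⟧ = {d1, d6, d11} ∩ {d1, d2, d3, d4, d6, d7, d9, d10, d11, d12, d13, d14} = {d1, d6, d11}
So ⟦student that thanked d4 left of d15 right of d8⟧ = {d1, d6, d11}.

{d1, d6, d11}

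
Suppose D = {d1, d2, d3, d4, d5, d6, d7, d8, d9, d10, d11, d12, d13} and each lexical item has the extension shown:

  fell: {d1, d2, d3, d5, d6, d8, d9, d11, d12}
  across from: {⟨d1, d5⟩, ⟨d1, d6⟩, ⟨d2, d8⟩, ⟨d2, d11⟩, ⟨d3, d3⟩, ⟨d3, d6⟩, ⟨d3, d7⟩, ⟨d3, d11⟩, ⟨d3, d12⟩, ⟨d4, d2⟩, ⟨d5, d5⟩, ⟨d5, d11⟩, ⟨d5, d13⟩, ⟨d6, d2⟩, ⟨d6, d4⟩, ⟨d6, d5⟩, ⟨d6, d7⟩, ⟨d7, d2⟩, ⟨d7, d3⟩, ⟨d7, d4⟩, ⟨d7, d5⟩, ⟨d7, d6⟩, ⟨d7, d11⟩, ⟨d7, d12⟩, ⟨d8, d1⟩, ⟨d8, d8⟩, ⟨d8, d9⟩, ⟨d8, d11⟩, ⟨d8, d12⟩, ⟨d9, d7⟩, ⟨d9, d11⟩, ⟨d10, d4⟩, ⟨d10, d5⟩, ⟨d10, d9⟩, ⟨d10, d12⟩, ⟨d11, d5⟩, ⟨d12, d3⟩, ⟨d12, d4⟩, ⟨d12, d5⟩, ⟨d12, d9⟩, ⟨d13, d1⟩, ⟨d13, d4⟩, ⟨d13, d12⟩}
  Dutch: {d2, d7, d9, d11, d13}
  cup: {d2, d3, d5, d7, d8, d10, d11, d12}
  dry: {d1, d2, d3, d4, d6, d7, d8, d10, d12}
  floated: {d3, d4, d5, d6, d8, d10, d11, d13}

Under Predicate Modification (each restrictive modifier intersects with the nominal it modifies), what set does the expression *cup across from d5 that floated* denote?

{d5, d10, d11}

⟦across from d5⟧ = {x : ⟨x, d5⟩ ∈ ⟦across from⟧} = {d1, d5, d6, d7, d10, d11, d12}
⟦that floated⟧ = ⟦floated⟧ = {d3, d4, d5, d6, d8, d10, d11, d13}
⟦cup⟧ = {d2, d3, d5, d7, d8, d10, d11, d12}
… ∩ ⟦across from d5⟧ = {d2, d3, d5, d7, d8, d10, d11, d12} ∩ {d1, d5, d6, d7, d10, d11, d12} = {d5, d7, d10, d11, d12}
… ∩ ⟦that floated⟧ = {d5, d7, d10, d11, d12} ∩ {d3, d4, d5, d6, d8, d10, d11, d13} = {d5, d10, d11}
So ⟦cup across from d5 that floated⟧ = {d5, d10, d11}.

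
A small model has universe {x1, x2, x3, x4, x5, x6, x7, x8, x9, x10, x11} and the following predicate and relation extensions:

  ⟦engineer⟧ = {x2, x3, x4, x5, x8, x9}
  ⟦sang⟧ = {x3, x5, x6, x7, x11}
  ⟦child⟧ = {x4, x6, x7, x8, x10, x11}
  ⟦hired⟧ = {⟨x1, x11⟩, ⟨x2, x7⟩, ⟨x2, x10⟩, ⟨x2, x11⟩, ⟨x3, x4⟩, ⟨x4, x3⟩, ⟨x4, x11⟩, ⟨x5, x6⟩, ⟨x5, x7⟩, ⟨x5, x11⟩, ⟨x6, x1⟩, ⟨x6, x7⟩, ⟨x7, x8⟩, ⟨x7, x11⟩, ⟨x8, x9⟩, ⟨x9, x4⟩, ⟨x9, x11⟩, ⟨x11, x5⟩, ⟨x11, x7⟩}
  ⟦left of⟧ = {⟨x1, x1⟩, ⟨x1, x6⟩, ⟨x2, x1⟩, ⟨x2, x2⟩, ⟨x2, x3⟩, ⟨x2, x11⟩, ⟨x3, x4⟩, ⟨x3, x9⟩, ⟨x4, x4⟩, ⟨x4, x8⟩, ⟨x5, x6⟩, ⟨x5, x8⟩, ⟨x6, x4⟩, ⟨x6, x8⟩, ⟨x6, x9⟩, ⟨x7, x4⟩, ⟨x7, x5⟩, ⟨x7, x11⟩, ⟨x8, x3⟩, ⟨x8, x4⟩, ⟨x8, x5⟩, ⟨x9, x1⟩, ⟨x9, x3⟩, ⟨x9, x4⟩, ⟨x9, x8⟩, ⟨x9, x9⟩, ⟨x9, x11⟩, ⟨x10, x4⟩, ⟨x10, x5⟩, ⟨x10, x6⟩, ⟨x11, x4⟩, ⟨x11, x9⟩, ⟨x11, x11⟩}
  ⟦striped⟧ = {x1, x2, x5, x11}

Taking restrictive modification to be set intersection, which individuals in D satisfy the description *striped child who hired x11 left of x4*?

⟦who hired x11⟧ = {x : ⟨x, x11⟩ ∈ ⟦hired⟧} = {x1, x2, x4, x5, x7, x9}
⟦left of x4⟧ = {x : ⟨x, x4⟩ ∈ ⟦left of⟧} = {x3, x4, x6, x7, x8, x9, x10, x11}
⟦child⟧ = {x4, x6, x7, x8, x10, x11}
… ∩ ⟦who hired x11⟧ = {x4, x6, x7, x8, x10, x11} ∩ {x1, x2, x4, x5, x7, x9} = {x4, x7}
… ∩ ⟦left of x4⟧ = {x4, x7} ∩ {x3, x4, x6, x7, x8, x9, x10, x11} = {x4, x7}
… ∩ ⟦striped⟧ = {x4, x7} ∩ {x1, x2, x5, x11} = ∅
So ⟦striped child who hired x11 left of x4⟧ = ∅.

∅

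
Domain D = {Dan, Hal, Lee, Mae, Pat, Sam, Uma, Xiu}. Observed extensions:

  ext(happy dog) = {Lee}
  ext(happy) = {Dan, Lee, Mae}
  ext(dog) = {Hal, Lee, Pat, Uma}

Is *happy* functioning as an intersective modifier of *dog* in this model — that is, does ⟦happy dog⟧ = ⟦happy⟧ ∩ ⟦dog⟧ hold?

yes

⟦happy⟧ ∩ ⟦dog⟧ = {Dan, Lee, Mae} ∩ {Hal, Lee, Pat, Uma} = {Lee}
Observed ⟦happy dog⟧ = {Lee}.
These coincide, so the modifier is intersective here.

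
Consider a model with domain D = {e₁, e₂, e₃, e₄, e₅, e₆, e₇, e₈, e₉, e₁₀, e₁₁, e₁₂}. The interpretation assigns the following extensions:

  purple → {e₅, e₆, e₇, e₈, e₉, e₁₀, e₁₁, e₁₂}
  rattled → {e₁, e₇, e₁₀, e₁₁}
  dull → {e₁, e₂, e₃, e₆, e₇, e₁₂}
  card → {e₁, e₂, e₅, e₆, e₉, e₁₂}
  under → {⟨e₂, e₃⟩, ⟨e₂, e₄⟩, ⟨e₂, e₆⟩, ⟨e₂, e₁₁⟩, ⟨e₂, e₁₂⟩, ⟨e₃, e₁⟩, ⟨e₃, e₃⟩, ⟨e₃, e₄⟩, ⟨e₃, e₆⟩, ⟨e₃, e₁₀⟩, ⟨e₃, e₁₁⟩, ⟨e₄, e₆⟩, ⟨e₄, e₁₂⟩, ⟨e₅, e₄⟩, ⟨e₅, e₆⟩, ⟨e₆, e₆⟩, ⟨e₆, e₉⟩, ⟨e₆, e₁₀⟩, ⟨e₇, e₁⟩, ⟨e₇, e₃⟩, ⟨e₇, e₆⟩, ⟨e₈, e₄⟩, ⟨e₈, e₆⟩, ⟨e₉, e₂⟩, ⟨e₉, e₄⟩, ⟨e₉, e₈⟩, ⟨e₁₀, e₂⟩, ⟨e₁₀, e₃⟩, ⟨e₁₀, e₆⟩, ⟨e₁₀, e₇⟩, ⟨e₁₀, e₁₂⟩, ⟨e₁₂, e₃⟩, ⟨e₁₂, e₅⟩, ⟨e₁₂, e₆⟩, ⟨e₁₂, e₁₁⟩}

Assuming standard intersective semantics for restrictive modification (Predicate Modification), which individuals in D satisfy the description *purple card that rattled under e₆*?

⟦that rattled⟧ = ⟦rattled⟧ = {e₁, e₇, e₁₀, e₁₁}
⟦under e₆⟧ = {x : ⟨x, e₆⟩ ∈ ⟦under⟧} = {e₂, e₃, e₄, e₅, e₆, e₇, e₈, e₁₀, e₁₂}
⟦card⟧ = {e₁, e₂, e₅, e₆, e₉, e₁₂}
… ∩ ⟦that rattled⟧ = {e₁, e₂, e₅, e₆, e₉, e₁₂} ∩ {e₁, e₇, e₁₀, e₁₁} = {e₁}
… ∩ ⟦under e₆⟧ = {e₁} ∩ {e₂, e₃, e₄, e₅, e₆, e₇, e₈, e₁₀, e₁₂} = ∅
… ∩ ⟦purple⟧ = ∅ ∩ {e₅, e₆, e₇, e₈, e₉, e₁₀, e₁₁, e₁₂} = ∅
So ⟦purple card that rattled under e₆⟧ = { }.

{ }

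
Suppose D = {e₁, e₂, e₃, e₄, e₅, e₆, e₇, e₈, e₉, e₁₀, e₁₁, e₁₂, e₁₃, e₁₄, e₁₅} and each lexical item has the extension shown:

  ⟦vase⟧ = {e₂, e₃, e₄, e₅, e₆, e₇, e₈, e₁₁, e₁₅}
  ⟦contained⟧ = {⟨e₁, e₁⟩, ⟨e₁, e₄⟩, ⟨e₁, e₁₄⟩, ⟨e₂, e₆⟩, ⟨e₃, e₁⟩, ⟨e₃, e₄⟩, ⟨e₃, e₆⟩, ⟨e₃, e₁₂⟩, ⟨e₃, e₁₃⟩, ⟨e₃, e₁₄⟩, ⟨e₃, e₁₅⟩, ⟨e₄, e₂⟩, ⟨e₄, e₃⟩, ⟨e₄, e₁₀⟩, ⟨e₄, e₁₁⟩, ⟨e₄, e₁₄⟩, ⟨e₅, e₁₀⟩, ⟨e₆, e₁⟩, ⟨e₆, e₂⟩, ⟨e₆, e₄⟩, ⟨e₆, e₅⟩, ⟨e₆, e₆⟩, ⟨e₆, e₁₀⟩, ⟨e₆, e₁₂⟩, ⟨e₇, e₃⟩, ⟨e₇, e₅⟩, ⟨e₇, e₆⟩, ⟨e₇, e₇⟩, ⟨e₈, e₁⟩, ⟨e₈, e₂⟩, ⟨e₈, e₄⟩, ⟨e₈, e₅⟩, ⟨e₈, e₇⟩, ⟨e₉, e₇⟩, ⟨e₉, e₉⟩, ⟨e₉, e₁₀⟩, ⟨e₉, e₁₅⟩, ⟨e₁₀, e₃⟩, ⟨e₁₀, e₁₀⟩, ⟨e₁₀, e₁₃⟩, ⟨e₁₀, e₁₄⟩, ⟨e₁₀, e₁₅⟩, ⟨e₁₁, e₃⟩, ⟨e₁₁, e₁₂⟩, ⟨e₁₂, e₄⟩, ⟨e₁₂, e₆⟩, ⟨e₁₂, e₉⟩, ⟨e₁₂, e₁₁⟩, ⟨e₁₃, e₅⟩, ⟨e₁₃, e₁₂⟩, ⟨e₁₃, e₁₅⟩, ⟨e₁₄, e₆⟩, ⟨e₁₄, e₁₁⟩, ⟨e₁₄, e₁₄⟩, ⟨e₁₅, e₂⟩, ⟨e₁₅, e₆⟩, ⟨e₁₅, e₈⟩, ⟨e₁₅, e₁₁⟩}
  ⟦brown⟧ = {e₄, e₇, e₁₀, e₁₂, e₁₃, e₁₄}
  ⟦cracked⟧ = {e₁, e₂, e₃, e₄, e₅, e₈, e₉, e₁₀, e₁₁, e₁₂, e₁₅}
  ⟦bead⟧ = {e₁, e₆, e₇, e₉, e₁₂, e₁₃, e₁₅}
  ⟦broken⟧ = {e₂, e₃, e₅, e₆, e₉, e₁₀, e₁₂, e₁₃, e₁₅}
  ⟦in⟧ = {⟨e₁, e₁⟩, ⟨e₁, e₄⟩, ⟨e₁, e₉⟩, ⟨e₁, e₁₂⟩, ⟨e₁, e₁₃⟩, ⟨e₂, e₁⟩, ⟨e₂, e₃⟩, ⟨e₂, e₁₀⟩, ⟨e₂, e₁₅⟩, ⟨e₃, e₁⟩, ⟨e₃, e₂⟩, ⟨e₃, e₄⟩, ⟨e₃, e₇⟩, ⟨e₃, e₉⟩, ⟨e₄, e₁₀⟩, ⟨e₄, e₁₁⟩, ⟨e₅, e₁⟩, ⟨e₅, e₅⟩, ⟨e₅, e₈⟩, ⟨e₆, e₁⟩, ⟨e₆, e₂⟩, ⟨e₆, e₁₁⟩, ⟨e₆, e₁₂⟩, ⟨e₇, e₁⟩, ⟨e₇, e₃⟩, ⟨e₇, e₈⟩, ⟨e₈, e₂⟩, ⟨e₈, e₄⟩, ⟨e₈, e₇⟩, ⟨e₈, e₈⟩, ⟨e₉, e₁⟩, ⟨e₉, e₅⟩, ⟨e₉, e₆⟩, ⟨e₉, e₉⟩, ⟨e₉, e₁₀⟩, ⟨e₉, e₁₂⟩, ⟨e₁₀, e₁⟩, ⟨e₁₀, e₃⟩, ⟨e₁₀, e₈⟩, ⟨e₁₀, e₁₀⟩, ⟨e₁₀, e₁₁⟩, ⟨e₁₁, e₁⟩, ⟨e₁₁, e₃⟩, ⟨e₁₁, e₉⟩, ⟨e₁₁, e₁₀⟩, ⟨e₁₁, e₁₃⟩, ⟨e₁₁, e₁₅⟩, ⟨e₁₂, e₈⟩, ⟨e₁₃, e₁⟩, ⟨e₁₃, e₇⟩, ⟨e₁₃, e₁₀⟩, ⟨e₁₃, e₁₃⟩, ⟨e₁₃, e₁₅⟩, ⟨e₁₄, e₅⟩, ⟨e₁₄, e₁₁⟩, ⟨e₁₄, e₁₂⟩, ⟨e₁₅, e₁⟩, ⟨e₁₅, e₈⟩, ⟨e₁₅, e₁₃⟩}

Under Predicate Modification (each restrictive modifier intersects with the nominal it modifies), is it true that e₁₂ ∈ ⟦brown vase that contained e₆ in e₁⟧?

⟦that contained e₆⟧ = {x : ⟨x, e₆⟩ ∈ ⟦contained⟧} = {e₂, e₃, e₆, e₇, e₁₂, e₁₄, e₁₅}
⟦in e₁⟧ = {x : ⟨x, e₁⟩ ∈ ⟦in⟧} = {e₁, e₂, e₃, e₅, e₆, e₇, e₉, e₁₀, e₁₁, e₁₃, e₁₅}
⟦vase⟧ = {e₂, e₃, e₄, e₅, e₆, e₇, e₈, e₁₁, e₁₅}
… ∩ ⟦that contained e₆⟧ = {e₂, e₃, e₄, e₅, e₆, e₇, e₈, e₁₁, e₁₅} ∩ {e₂, e₃, e₆, e₇, e₁₂, e₁₄, e₁₅} = {e₂, e₃, e₆, e₇, e₁₅}
… ∩ ⟦in e₁⟧ = {e₂, e₃, e₆, e₇, e₁₅} ∩ {e₁, e₂, e₃, e₅, e₆, e₇, e₉, e₁₀, e₁₁, e₁₃, e₁₅} = {e₂, e₃, e₆, e₇, e₁₅}
… ∩ ⟦brown⟧ = {e₂, e₃, e₆, e₇, e₁₅} ∩ {e₄, e₇, e₁₀, e₁₂, e₁₃, e₁₄} = {e₇}
⟦brown vase that contained e₆ in e₁⟧ = {e₇}; e₁₂ ∉ this set.

no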